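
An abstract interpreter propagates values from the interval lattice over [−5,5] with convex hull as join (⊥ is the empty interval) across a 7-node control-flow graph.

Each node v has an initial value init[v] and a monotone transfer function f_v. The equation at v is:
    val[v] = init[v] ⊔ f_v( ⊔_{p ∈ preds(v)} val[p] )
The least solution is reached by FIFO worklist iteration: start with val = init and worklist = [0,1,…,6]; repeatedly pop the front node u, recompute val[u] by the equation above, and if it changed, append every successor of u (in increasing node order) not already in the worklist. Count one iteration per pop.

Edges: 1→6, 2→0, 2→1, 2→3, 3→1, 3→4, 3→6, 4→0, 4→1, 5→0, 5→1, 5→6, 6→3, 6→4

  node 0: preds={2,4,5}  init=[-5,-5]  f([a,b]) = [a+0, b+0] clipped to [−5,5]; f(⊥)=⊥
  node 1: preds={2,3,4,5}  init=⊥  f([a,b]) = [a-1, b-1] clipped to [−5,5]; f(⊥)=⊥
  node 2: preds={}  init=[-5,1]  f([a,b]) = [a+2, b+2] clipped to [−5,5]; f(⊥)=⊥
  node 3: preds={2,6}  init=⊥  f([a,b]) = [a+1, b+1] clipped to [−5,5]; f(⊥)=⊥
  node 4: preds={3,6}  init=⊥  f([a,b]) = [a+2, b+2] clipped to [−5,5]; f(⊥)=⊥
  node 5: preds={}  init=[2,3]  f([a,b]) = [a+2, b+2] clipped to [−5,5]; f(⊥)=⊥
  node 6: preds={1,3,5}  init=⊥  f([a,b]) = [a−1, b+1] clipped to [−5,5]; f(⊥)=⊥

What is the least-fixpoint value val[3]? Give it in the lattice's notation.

[-4,5]

Iteration log — 17 steps:
  step 1. node 0  ⊔preds=[-5,3]  new=[-5,3]  old=[-5,-5]  +wl: 
  step 2. node 1  ⊔preds=[-5,3]  new=[-5,2]  old=⊥  +wl: 
  step 3. node 2  ⊔preds=⊥  new=[-5,1]  stable
  step 4. node 3  ⊔preds=[-5,1]  new=[-4,2]  old=⊥  +wl: 1
  step 5. node 4  ⊔preds=[-4,2]  new=[-2,4]  old=⊥  +wl: 0
  step 6. node 5  ⊔preds=⊥  new=[2,3]  stable
  step 7. node 6  ⊔preds=[-5,3]  new=[-5,4]  old=⊥  +wl: 3,4
  step 8. node 1  ⊔preds=[-5,4]  new=[-5,3]  old=[-5,2]  +wl: 6
  step 9. node 0  ⊔preds=[-5,4]  new=[-5,4]  old=[-5,3]  +wl: 
  step 10. node 3  ⊔preds=[-5,4]  new=[-4,5]  old=[-4,2]  +wl: 1
  step 11. node 4  ⊔preds=[-5,5]  new=[-3,5]  old=[-2,4]  +wl: 0
  step 12. node 6  ⊔preds=[-5,5]  new=[-5,5]  old=[-5,4]  +wl: 3,4
  step 13. node 1  ⊔preds=[-5,5]  new=[-5,4]  old=[-5,3]  +wl: 6
  step 14. node 0  ⊔preds=[-5,5]  new=[-5,5]  old=[-5,4]  +wl: 
  step 15. node 3  ⊔preds=[-5,5]  new=[-4,5]  stable
  step 16. node 4  ⊔preds=[-5,5]  new=[-3,5]  stable
  step 17. node 6  ⊔preds=[-5,5]  new=[-5,5]  stable

Least fixpoint reached:
  node 0: [-5,5]
  node 1: [-5,4]
  node 2: [-5,1]
  node 3: [-4,5]
  node 4: [-3,5]
  node 5: [2,3]
  node 6: [-5,5]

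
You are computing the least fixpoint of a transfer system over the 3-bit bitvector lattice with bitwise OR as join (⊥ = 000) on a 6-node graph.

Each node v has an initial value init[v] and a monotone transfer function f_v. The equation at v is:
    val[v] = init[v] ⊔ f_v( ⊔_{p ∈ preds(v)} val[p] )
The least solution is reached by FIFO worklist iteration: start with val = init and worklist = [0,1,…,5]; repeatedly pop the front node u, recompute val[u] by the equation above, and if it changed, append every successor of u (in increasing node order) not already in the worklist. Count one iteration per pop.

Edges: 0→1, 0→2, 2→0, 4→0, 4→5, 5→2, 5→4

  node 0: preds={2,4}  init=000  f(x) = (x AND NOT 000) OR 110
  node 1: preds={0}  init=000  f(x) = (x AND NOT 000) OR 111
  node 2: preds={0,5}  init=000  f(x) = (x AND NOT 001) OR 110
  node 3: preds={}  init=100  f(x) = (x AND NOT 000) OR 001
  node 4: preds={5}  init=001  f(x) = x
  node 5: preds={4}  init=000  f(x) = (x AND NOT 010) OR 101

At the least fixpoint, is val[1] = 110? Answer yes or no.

Trace (11 dequeues):
  [1] u=0 | in 001 | out 111 | prev 000 | push {}
  [2] u=1 | in 111 | out 111 | prev 000 | push {}
  [3] u=2 | in 111 | out 110 | prev 000 | push {0}
  [4] u=3 | in 000 | out 101 | prev 100 | push {}
  [5] u=4 | in 000 | out 001 | ==
  [6] u=5 | in 001 | out 101 | prev 000 | push {2,4}
  [7] u=0 | in 111 | out 111 | ==
  [8] u=2 | in 111 | out 110 | ==
  [9] u=4 | in 101 | out 101 | prev 001 | push {0,5}
  [10] u=0 | in 111 | out 111 | ==
  [11] u=5 | in 101 | out 101 | ==

Converged values:
  [0] 111
  [1] 111
  [2] 110
  [3] 101
  [4] 101
  [5] 101

no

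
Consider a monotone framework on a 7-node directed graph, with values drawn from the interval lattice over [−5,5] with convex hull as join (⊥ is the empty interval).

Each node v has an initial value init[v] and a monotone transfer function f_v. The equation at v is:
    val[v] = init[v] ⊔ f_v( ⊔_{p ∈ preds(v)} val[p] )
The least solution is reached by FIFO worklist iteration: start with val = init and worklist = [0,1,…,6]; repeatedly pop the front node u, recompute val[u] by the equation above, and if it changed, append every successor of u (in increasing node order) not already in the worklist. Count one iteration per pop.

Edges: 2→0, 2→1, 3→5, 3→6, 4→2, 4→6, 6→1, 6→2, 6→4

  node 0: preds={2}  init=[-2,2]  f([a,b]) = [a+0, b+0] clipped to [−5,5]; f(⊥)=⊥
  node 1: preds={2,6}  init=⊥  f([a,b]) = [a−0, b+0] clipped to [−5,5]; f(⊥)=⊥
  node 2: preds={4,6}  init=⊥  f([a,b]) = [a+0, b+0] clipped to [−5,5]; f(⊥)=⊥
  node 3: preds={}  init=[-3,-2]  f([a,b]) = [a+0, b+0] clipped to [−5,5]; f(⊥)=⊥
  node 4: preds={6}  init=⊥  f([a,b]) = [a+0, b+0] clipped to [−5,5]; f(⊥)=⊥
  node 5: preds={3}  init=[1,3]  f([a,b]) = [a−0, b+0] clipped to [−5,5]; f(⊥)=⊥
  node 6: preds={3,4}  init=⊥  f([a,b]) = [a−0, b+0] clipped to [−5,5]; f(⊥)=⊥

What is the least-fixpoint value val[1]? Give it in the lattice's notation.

Trace (14 dequeues):
  [1] u=0 | in ⊥ | out [-2,2] | ==
  [2] u=1 | in ⊥ | out ⊥ | ==
  [3] u=2 | in ⊥ | out ⊥ | ==
  [4] u=3 | in ⊥ | out [-3,-2] | ==
  [5] u=4 | in ⊥ | out ⊥ | ==
  [6] u=5 | in [-3,-2] | out [-3,3] | prev [1,3] | push {}
  [7] u=6 | in [-3,-2] | out [-3,-2] | prev ⊥ | push {1,2,4}
  [8] u=1 | in [-3,-2] | out [-3,-2] | prev ⊥ | push {}
  [9] u=2 | in [-3,-2] | out [-3,-2] | prev ⊥ | push {0,1}
  [10] u=4 | in [-3,-2] | out [-3,-2] | prev ⊥ | push {2,6}
  [11] u=0 | in [-3,-2] | out [-3,2] | prev [-2,2] | push {}
  [12] u=1 | in [-3,-2] | out [-3,-2] | ==
  [13] u=2 | in [-3,-2] | out [-3,-2] | ==
  [14] u=6 | in [-3,-2] | out [-3,-2] | ==

Converged values:
  [0] [-3,2]
  [1] [-3,-2]
  [2] [-3,-2]
  [3] [-3,-2]
  [4] [-3,-2]
  [5] [-3,3]
  [6] [-3,-2]

[-3,-2]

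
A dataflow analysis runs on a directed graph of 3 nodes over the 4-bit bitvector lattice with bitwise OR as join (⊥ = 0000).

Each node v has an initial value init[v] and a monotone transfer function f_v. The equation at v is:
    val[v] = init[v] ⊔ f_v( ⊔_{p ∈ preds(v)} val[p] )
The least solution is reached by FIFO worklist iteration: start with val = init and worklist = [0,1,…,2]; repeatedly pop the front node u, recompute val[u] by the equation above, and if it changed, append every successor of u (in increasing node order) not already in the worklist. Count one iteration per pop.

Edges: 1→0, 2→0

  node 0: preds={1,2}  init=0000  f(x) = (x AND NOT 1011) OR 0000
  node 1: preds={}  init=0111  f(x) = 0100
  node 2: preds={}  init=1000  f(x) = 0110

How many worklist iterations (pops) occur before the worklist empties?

Iteration log — 4 steps:
  step 1. node 0  ⊔preds=1111  new=0100  old=0000  +wl: 
  step 2. node 1  ⊔preds=0000  new=0111  stable
  step 3. node 2  ⊔preds=0000  new=1110  old=1000  +wl: 0
  step 4. node 0  ⊔preds=1111  new=0100  stable

Least fixpoint reached:
  node 0: 0100
  node 1: 0111
  node 2: 1110

4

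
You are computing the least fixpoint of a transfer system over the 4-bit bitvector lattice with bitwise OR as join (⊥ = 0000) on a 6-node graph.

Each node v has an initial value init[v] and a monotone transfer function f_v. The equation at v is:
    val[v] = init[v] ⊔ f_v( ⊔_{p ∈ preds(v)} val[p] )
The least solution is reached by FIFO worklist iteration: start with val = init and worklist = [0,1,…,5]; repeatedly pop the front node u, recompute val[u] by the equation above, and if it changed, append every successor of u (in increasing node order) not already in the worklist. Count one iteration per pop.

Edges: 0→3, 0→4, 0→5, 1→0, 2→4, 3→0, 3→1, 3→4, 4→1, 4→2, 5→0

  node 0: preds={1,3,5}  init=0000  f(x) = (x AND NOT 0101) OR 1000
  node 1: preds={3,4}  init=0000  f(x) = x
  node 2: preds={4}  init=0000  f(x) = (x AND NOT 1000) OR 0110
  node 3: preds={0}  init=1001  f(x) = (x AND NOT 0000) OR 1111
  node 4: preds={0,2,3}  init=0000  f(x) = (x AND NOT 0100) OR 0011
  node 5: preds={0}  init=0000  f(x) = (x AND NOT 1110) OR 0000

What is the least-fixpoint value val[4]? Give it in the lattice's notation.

1011

Worklist (13 pops):
  #1 pop 0: in=1001 → 1000 (was 0000); enqueue []
  #2 pop 1: in=1001 → 1001 (was 0000); enqueue [0]
  #3 pop 2: in=0000 → 0110 (was 0000); enqueue []
  #4 pop 3: in=1000 → 1111 (was 1001); enqueue [1]
  #5 pop 4: in=1111 → 1011 (was 0000); enqueue [2]
  #6 pop 5: in=1000 → 0000 (no change)
  #7 pop 0: in=1111 → 1010 (was 1000); enqueue [3,4,5]
  #8 pop 1: in=1111 → 1111 (was 1001); enqueue [0]
  #9 pop 2: in=1011 → 0111 (was 0110); enqueue []
  #10 pop 3: in=1010 → 1111 (no change)
  #11 pop 4: in=1111 → 1011 (no change)
  #12 pop 5: in=1010 → 0000 (no change)
  #13 pop 0: in=1111 → 1010 (no change)

Fixpoint:
  val[0] = 1010
  val[1] = 1111
  val[2] = 0111
  val[3] = 1111
  val[4] = 1011
  val[5] = 0000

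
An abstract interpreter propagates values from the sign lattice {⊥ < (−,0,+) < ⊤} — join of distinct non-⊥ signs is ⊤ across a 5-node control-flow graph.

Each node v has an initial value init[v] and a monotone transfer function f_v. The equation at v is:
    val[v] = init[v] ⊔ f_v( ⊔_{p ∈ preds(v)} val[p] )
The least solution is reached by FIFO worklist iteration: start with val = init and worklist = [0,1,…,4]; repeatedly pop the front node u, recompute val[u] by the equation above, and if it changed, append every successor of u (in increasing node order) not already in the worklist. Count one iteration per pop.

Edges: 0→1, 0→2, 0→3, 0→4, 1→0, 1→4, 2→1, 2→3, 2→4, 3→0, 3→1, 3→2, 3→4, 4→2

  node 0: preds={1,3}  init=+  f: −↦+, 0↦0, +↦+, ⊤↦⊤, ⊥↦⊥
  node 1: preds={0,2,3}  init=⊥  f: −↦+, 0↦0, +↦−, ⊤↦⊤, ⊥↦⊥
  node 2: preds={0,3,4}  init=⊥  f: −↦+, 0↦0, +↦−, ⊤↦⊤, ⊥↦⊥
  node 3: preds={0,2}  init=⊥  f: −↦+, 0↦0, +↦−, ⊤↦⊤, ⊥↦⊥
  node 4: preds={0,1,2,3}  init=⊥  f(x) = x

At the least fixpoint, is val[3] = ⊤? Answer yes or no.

yes

Worklist (12 pops):
  #1 pop 0: in=⊥ → + (no change)
  #2 pop 1: in=+ → − (was ⊥); enqueue [0]
  #3 pop 2: in=+ → − (was ⊥); enqueue [1]
  #4 pop 3: in=⊤ → ⊤ (was ⊥); enqueue [2]
  #5 pop 4: in=⊤ → ⊤ (was ⊥); enqueue []
  #6 pop 0: in=⊤ → ⊤ (was +); enqueue [3,4]
  #7 pop 1: in=⊤ → ⊤ (was −); enqueue [0]
  #8 pop 2: in=⊤ → ⊤ (was −); enqueue [1]
  #9 pop 3: in=⊤ → ⊤ (no change)
  #10 pop 4: in=⊤ → ⊤ (no change)
  #11 pop 0: in=⊤ → ⊤ (no change)
  #12 pop 1: in=⊤ → ⊤ (no change)

Fixpoint:
  val[0] = ⊤
  val[1] = ⊤
  val[2] = ⊤
  val[3] = ⊤
  val[4] = ⊤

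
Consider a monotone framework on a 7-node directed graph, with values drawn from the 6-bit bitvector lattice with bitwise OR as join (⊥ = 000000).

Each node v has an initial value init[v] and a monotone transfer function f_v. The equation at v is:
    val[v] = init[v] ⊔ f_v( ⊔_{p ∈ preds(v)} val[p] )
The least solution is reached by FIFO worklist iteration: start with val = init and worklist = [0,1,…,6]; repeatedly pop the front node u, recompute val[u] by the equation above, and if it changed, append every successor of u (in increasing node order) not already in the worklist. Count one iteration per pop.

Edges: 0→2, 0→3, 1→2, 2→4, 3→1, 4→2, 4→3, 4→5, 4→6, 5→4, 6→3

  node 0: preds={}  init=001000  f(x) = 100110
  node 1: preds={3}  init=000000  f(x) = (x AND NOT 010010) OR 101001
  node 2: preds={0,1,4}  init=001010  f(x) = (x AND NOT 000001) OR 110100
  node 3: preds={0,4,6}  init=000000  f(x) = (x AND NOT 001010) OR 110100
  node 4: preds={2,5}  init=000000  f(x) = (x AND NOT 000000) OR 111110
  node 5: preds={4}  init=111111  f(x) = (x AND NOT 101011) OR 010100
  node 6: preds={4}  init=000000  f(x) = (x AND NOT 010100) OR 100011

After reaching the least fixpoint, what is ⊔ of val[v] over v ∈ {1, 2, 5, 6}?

111111

Worklist (11 pops):
  #1 pop 0: in=000000 → 101110 (was 001000); enqueue []
  #2 pop 1: in=000000 → 101001 (was 000000); enqueue []
  #3 pop 2: in=101111 → 111110 (was 001010); enqueue []
  #4 pop 3: in=101110 → 110100 (was 000000); enqueue [1]
  #5 pop 4: in=111111 → 111111 (was 000000); enqueue [2,3]
  #6 pop 5: in=111111 → 111111 (no change)
  #7 pop 6: in=111111 → 101011 (was 000000); enqueue []
  #8 pop 1: in=110100 → 101101 (was 101001); enqueue []
  #9 pop 2: in=111111 → 111110 (no change)
  #10 pop 3: in=111111 → 110101 (was 110100); enqueue [1]
  #11 pop 1: in=110101 → 101101 (no change)

Fixpoint:
  val[0] = 101110
  val[1] = 101101
  val[2] = 111110
  val[3] = 110101
  val[4] = 111111
  val[5] = 111111
  val[6] = 101011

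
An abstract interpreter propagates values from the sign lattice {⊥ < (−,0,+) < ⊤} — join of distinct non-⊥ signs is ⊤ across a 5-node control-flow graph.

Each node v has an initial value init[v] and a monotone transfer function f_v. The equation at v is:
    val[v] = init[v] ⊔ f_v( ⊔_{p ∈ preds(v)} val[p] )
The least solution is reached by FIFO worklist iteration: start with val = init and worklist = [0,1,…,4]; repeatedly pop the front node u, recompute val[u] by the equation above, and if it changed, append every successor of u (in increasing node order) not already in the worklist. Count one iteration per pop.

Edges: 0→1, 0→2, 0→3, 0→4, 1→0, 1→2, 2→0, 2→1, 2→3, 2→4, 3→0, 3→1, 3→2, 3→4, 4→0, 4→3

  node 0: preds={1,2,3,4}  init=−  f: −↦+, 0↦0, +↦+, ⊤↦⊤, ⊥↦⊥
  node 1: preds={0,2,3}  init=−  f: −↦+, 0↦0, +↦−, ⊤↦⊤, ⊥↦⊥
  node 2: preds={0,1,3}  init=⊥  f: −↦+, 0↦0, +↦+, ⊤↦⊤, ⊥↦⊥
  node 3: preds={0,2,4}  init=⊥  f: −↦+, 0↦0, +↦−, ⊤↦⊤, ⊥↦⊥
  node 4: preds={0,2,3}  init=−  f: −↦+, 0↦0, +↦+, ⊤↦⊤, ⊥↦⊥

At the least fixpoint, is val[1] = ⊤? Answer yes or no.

Worklist (9 pops):
  #1 pop 0: in=− → ⊤ (was −); enqueue []
  #2 pop 1: in=⊤ → ⊤ (was −); enqueue [0]
  #3 pop 2: in=⊤ → ⊤ (was ⊥); enqueue [1]
  #4 pop 3: in=⊤ → ⊤ (was ⊥); enqueue [2]
  #5 pop 4: in=⊤ → ⊤ (was −); enqueue [3]
  #6 pop 0: in=⊤ → ⊤ (no change)
  #7 pop 1: in=⊤ → ⊤ (no change)
  #8 pop 2: in=⊤ → ⊤ (no change)
  #9 pop 3: in=⊤ → ⊤ (no change)

Fixpoint:
  val[0] = ⊤
  val[1] = ⊤
  val[2] = ⊤
  val[3] = ⊤
  val[4] = ⊤

yes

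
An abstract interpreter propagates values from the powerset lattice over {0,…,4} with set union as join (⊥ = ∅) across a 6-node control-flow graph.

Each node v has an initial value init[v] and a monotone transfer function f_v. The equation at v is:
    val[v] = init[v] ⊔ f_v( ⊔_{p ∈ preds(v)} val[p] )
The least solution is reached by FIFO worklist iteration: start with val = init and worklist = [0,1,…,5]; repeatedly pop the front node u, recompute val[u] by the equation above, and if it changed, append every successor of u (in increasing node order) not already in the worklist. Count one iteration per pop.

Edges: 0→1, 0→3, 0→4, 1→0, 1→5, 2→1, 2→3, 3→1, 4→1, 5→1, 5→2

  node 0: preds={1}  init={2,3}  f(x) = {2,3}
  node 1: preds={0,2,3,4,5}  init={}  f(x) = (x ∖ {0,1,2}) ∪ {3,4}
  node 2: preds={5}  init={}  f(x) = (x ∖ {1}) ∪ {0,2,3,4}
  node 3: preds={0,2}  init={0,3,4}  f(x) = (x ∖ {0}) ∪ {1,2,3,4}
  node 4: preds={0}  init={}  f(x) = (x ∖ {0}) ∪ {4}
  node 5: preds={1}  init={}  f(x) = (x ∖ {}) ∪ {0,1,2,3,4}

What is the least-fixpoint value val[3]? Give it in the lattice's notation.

{0,1,2,3,4}

Iteration log — 9 steps:
  step 1. node 0  ⊔preds={}  new={2,3}  stable
  step 2. node 1  ⊔preds={0,2,3,4}  new={3,4}  old={}  +wl: 0
  step 3. node 2  ⊔preds={}  new={0,2,3,4}  old={}  +wl: 1
  step 4. node 3  ⊔preds={0,2,3,4}  new={0,1,2,3,4}  old={0,3,4}  +wl: 
  step 5. node 4  ⊔preds={2,3}  new={2,3,4}  old={}  +wl: 
  step 6. node 5  ⊔preds={3,4}  new={0,1,2,3,4}  old={}  +wl: 2
  step 7. node 0  ⊔preds={3,4}  new={2,3}  stable
  step 8. node 1  ⊔preds={0,1,2,3,4}  new={3,4}  stable
  step 9. node 2  ⊔preds={0,1,2,3,4}  new={0,2,3,4}  stable

Least fixpoint reached:
  node 0: {2,3}
  node 1: {3,4}
  node 2: {0,2,3,4}
  node 3: {0,1,2,3,4}
  node 4: {2,3,4}
  node 5: {0,1,2,3,4}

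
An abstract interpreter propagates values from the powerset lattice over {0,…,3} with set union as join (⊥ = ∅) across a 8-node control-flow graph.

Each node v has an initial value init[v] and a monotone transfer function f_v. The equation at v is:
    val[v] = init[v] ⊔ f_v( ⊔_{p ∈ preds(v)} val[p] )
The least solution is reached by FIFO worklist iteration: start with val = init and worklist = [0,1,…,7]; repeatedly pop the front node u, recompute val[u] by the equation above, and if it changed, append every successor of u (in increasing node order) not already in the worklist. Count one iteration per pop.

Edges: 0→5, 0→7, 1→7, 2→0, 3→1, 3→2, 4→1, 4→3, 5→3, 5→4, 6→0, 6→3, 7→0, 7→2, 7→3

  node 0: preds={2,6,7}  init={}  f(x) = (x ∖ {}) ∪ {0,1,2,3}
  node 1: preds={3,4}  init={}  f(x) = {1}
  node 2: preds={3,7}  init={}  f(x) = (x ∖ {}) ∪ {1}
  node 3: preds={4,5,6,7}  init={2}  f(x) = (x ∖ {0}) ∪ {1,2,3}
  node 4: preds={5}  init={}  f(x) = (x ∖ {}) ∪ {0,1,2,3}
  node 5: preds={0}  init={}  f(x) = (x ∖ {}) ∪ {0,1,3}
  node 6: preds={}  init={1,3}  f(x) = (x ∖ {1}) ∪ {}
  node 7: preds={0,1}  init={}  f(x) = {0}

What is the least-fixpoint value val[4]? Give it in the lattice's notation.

{0,1,2,3}

Trace (14 dequeues):
  [1] u=0 | in {1,3} | out {0,1,2,3} | prev {} | push {}
  [2] u=1 | in {2} | out {1} | prev {} | push {}
  [3] u=2 | in {2} | out {1,2} | prev {} | push {0}
  [4] u=3 | in {1,3} | out {1,2,3} | prev {2} | push {1,2}
  [5] u=4 | in {} | out {0,1,2,3} | prev {} | push {3}
  [6] u=5 | in {0,1,2,3} | out {0,1,2,3} | prev {} | push {4}
  [7] u=6 | in {} | out {1,3} | ==
  [8] u=7 | in {0,1,2,3} | out {0} | prev {} | push {}
  [9] u=0 | in {0,1,2,3} | out {0,1,2,3} | ==
  [10] u=1 | in {0,1,2,3} | out {1} | ==
  [11] u=2 | in {0,1,2,3} | out {0,1,2,3} | prev {1,2} | push {0}
  [12] u=3 | in {0,1,2,3} | out {1,2,3} | ==
  [13] u=4 | in {0,1,2,3} | out {0,1,2,3} | ==
  [14] u=0 | in {0,1,2,3} | out {0,1,2,3} | ==

Converged values:
  [0] {0,1,2,3}
  [1] {1}
  [2] {0,1,2,3}
  [3] {1,2,3}
  [4] {0,1,2,3}
  [5] {0,1,2,3}
  [6] {1,3}
  [7] {0}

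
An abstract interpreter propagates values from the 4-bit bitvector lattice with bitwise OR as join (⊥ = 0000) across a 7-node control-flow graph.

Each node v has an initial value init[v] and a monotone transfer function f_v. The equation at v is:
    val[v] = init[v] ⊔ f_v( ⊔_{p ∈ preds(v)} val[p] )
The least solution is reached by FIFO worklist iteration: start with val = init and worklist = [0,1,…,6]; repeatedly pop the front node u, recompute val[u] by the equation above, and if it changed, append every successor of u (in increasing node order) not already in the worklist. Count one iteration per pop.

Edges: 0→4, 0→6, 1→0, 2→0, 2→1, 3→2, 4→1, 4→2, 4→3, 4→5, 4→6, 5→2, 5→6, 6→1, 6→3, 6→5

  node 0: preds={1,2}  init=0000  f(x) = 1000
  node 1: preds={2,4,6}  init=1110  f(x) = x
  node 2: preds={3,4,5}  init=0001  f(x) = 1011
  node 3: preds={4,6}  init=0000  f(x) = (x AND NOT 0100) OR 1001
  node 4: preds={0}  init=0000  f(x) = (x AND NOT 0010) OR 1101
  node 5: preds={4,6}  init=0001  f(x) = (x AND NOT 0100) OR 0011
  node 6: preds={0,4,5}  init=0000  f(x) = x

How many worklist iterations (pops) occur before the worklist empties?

Worklist (13 pops):
  #1 pop 0: in=1111 → 1000 (was 0000); enqueue []
  #2 pop 1: in=0001 → 1111 (was 1110); enqueue [0]
  #3 pop 2: in=0001 → 1011 (was 0001); enqueue [1]
  #4 pop 3: in=0000 → 1001 (was 0000); enqueue [2]
  #5 pop 4: in=1000 → 1101 (was 0000); enqueue [3]
  #6 pop 5: in=1101 → 1011 (was 0001); enqueue []
  #7 pop 6: in=1111 → 1111 (was 0000); enqueue [5]
  #8 pop 0: in=1111 → 1000 (no change)
  #9 pop 1: in=1111 → 1111 (no change)
  #10 pop 2: in=1111 → 1011 (no change)
  #11 pop 3: in=1111 → 1011 (was 1001); enqueue [2]
  #12 pop 5: in=1111 → 1011 (no change)
  #13 pop 2: in=1111 → 1011 (no change)

Fixpoint:
  val[0] = 1000
  val[1] = 1111
  val[2] = 1011
  val[3] = 1011
  val[4] = 1101
  val[5] = 1011
  val[6] = 1111

13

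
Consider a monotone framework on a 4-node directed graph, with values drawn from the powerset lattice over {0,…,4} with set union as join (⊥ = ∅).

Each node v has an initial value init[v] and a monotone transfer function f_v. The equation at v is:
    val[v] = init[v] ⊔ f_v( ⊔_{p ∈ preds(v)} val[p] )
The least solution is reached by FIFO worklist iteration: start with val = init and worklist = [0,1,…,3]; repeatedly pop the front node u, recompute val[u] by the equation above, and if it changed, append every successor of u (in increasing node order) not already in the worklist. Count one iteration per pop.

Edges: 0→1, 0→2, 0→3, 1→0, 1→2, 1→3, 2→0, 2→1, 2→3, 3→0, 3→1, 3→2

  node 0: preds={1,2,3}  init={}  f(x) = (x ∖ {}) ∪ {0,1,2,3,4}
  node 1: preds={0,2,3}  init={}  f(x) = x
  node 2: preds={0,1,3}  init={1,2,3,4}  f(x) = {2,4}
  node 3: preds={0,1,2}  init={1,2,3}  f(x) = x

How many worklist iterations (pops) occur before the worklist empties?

7

Worklist (7 pops):
  #1 pop 0: in={1,2,3,4} → {0,1,2,3,4} (was {}); enqueue []
  #2 pop 1: in={0,1,2,3,4} → {0,1,2,3,4} (was {}); enqueue [0]
  #3 pop 2: in={0,1,2,3,4} → {1,2,3,4} (no change)
  #4 pop 3: in={0,1,2,3,4} → {0,1,2,3,4} (was {1,2,3}); enqueue [1,2]
  #5 pop 0: in={0,1,2,3,4} → {0,1,2,3,4} (no change)
  #6 pop 1: in={0,1,2,3,4} → {0,1,2,3,4} (no change)
  #7 pop 2: in={0,1,2,3,4} → {1,2,3,4} (no change)

Fixpoint:
  val[0] = {0,1,2,3,4}
  val[1] = {0,1,2,3,4}
  val[2] = {1,2,3,4}
  val[3] = {0,1,2,3,4}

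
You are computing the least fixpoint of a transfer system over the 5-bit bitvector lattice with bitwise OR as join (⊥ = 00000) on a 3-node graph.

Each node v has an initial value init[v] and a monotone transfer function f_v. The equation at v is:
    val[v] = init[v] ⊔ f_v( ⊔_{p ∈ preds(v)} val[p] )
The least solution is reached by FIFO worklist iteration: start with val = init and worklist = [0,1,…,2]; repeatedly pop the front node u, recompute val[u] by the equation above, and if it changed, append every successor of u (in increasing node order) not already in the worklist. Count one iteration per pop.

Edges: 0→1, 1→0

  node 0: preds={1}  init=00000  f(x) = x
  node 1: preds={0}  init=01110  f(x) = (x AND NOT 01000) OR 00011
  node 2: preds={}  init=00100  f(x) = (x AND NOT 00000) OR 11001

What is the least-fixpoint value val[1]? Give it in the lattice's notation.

Worklist (5 pops):
  #1 pop 0: in=01110 → 01110 (was 00000); enqueue []
  #2 pop 1: in=01110 → 01111 (was 01110); enqueue [0]
  #3 pop 2: in=00000 → 11101 (was 00100); enqueue []
  #4 pop 0: in=01111 → 01111 (was 01110); enqueue [1]
  #5 pop 1: in=01111 → 01111 (no change)

Fixpoint:
  val[0] = 01111
  val[1] = 01111
  val[2] = 11101

01111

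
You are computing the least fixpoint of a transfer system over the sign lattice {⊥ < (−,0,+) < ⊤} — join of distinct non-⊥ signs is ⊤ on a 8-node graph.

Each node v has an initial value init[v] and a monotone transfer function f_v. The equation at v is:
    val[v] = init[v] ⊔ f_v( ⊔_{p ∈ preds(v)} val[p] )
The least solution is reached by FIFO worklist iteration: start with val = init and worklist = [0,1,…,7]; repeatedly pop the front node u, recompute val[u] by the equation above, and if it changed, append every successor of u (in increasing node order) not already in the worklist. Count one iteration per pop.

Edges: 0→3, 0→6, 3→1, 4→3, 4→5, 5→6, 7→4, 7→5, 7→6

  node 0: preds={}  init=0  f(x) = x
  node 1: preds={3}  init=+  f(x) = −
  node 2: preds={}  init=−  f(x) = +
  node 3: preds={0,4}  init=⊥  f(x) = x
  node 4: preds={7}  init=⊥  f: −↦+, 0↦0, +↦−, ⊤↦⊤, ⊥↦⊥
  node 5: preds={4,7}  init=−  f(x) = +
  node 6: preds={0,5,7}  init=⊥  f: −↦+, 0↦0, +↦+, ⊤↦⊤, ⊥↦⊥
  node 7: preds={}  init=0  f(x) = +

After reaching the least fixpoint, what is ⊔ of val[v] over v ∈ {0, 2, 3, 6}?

Iteration log — 15 steps:
  step 1. node 0  ⊔preds=⊥  new=0  stable
  step 2. node 1  ⊔preds=⊥  new=⊤  old=+  +wl: 
  step 3. node 2  ⊔preds=⊥  new=⊤  old=−  +wl: 
  step 4. node 3  ⊔preds=0  new=0  old=⊥  +wl: 1
  step 5. node 4  ⊔preds=0  new=0  old=⊥  +wl: 3
  step 6. node 5  ⊔preds=0  new=⊤  old=−  +wl: 
  step 7. node 6  ⊔preds=⊤  new=⊤  old=⊥  +wl: 
  step 8. node 7  ⊔preds=⊥  new=⊤  old=0  +wl: 4,5,6
  step 9. node 1  ⊔preds=0  new=⊤  stable
  step 10. node 3  ⊔preds=0  new=0  stable
  step 11. node 4  ⊔preds=⊤  new=⊤  old=0  +wl: 3
  step 12. node 5  ⊔preds=⊤  new=⊤  stable
  step 13. node 6  ⊔preds=⊤  new=⊤  stable
  step 14. node 3  ⊔preds=⊤  new=⊤  old=0  +wl: 1
  step 15. node 1  ⊔preds=⊤  new=⊤  stable

Least fixpoint reached:
  node 0: 0
  node 1: ⊤
  node 2: ⊤
  node 3: ⊤
  node 4: ⊤
  node 5: ⊤
  node 6: ⊤
  node 7: ⊤

⊤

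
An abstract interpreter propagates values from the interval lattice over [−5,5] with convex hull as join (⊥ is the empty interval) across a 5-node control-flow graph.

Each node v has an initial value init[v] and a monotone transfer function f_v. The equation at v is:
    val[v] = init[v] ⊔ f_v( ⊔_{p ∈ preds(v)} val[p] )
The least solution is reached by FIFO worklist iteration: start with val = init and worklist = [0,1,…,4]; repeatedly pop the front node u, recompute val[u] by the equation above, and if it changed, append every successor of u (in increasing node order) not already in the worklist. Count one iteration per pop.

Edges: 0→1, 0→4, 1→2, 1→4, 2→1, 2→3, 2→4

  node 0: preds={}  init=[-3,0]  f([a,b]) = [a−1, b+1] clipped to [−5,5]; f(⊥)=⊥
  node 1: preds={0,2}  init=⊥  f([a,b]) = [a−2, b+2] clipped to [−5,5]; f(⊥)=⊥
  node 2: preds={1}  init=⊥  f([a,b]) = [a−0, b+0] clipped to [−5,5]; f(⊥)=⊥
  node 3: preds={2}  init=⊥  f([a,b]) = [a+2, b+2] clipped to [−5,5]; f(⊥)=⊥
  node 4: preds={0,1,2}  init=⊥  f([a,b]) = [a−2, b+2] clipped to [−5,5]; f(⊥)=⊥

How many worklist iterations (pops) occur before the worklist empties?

Worklist (14 pops):
  #1 pop 0: in=⊥ → [-3,0] (no change)
  #2 pop 1: in=[-3,0] → [-5,2] (was ⊥); enqueue []
  #3 pop 2: in=[-5,2] → [-5,2] (was ⊥); enqueue [1]
  #4 pop 3: in=[-5,2] → [-3,4] (was ⊥); enqueue []
  #5 pop 4: in=[-5,2] → [-5,4] (was ⊥); enqueue []
  #6 pop 1: in=[-5,2] → [-5,4] (was [-5,2]); enqueue [2,4]
  #7 pop 2: in=[-5,4] → [-5,4] (was [-5,2]); enqueue [1,3]
  #8 pop 4: in=[-5,4] → [-5,5] (was [-5,4]); enqueue []
  #9 pop 1: in=[-5,4] → [-5,5] (was [-5,4]); enqueue [2,4]
  #10 pop 3: in=[-5,4] → [-3,5] (was [-3,4]); enqueue []
  #11 pop 2: in=[-5,5] → [-5,5] (was [-5,4]); enqueue [1,3]
  #12 pop 4: in=[-5,5] → [-5,5] (no change)
  #13 pop 1: in=[-5,5] → [-5,5] (no change)
  #14 pop 3: in=[-5,5] → [-3,5] (no change)

Fixpoint:
  val[0] = [-3,0]
  val[1] = [-5,5]
  val[2] = [-5,5]
  val[3] = [-3,5]
  val[4] = [-5,5]

14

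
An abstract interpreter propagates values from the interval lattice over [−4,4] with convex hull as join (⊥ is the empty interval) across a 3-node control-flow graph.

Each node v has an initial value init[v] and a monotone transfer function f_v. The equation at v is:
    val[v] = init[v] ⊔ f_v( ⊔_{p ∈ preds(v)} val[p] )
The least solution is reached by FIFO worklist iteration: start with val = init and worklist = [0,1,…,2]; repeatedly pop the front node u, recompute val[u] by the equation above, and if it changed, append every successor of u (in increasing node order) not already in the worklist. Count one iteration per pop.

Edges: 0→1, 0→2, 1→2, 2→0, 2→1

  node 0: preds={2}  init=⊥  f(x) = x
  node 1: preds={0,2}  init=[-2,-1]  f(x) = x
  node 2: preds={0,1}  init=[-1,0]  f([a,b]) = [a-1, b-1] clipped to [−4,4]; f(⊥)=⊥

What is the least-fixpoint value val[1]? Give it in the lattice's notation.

Iteration log — 9 steps:
  step 1. node 0  ⊔preds=[-1,0]  new=[-1,0]  old=⊥  +wl: 
  step 2. node 1  ⊔preds=[-1,0]  new=[-2,0]  old=[-2,-1]  +wl: 
  step 3. node 2  ⊔preds=[-2,0]  new=[-3,0]  old=[-1,0]  +wl: 0,1
  step 4. node 0  ⊔preds=[-3,0]  new=[-3,0]  old=[-1,0]  +wl: 2
  step 5. node 1  ⊔preds=[-3,0]  new=[-3,0]  old=[-2,0]  +wl: 
  step 6. node 2  ⊔preds=[-3,0]  new=[-4,0]  old=[-3,0]  +wl: 0,1
  step 7. node 0  ⊔preds=[-4,0]  new=[-4,0]  old=[-3,0]  +wl: 2
  step 8. node 1  ⊔preds=[-4,0]  new=[-4,0]  old=[-3,0]  +wl: 
  step 9. node 2  ⊔preds=[-4,0]  new=[-4,0]  stable

Least fixpoint reached:
  node 0: [-4,0]
  node 1: [-4,0]
  node 2: [-4,0]

[-4,0]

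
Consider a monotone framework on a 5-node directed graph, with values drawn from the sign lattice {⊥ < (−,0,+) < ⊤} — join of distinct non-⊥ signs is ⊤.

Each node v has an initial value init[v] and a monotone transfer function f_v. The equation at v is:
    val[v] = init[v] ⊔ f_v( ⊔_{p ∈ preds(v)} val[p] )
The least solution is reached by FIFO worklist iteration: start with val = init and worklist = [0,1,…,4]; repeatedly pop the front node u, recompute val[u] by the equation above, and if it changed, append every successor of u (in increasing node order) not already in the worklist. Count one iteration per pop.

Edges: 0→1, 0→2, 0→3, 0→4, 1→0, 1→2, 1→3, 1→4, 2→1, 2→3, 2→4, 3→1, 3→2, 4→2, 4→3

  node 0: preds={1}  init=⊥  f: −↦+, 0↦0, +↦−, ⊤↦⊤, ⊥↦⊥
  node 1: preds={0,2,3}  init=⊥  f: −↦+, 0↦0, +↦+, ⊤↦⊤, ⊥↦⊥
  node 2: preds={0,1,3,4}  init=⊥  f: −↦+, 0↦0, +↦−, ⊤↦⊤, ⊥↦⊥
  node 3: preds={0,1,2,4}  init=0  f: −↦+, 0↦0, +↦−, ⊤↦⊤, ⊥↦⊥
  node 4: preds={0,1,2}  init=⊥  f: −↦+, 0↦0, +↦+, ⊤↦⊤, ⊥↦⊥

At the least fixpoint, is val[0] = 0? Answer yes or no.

yes

Trace (10 dequeues):
  [1] u=0 | in ⊥ | out ⊥ | ==
  [2] u=1 | in 0 | out 0 | prev ⊥ | push {0}
  [3] u=2 | in 0 | out 0 | prev ⊥ | push {1}
  [4] u=3 | in 0 | out 0 | ==
  [5] u=4 | in 0 | out 0 | prev ⊥ | push {2,3}
  [6] u=0 | in 0 | out 0 | prev ⊥ | push {4}
  [7] u=1 | in 0 | out 0 | ==
  [8] u=2 | in 0 | out 0 | ==
  [9] u=3 | in 0 | out 0 | ==
  [10] u=4 | in 0 | out 0 | ==

Converged values:
  [0] 0
  [1] 0
  [2] 0
  [3] 0
  [4] 0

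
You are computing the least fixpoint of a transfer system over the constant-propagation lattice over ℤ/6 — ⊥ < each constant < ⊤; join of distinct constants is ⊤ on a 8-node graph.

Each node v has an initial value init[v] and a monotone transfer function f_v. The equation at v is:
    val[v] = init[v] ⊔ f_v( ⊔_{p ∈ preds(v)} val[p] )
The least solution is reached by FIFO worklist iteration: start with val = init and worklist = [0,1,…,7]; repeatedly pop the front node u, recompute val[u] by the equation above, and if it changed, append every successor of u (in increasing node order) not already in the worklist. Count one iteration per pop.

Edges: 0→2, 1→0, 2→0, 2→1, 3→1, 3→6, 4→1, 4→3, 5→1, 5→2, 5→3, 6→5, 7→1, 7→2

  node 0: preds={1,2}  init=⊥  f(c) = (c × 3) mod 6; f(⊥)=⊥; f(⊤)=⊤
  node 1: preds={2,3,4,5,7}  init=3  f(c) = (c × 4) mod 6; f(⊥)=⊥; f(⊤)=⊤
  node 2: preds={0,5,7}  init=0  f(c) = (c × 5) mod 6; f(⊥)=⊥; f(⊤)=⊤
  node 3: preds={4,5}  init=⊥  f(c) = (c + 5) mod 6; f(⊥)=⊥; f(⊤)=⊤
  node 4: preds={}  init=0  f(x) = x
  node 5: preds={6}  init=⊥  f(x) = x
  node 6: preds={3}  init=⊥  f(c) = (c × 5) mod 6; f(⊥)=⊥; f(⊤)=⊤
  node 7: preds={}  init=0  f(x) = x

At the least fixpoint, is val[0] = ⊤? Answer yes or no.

yes

Trace (20 dequeues):
  [1] u=0 | in ⊤ | out ⊤ | prev ⊥ | push {}
  [2] u=1 | in 0 | out ⊤ | prev 3 | push {0}
  [3] u=2 | in ⊤ | out ⊤ | prev 0 | push {1}
  [4] u=3 | in 0 | out 5 | prev ⊥ | push {}
  [5] u=4 | in ⊥ | out 0 | ==
  [6] u=5 | in ⊥ | out ⊥ | ==
  [7] u=6 | in 5 | out 1 | prev ⊥ | push {5}
  [8] u=7 | in ⊥ | out 0 | ==
  [9] u=0 | in ⊤ | out ⊤ | ==
  [10] u=1 | in ⊤ | out ⊤ | ==
  [11] u=5 | in 1 | out 1 | prev ⊥ | push {1,2,3}
  [12] u=1 | in ⊤ | out ⊤ | ==
  [13] u=2 | in ⊤ | out ⊤ | ==
  [14] u=3 | in ⊤ | out ⊤ | prev 5 | push {1,6}
  [15] u=1 | in ⊤ | out ⊤ | ==
  [16] u=6 | in ⊤ | out ⊤ | prev 1 | push {5}
  [17] u=5 | in ⊤ | out ⊤ | prev 1 | push {1,2,3}
  [18] u=1 | in ⊤ | out ⊤ | ==
  [19] u=2 | in ⊤ | out ⊤ | ==
  [20] u=3 | in ⊤ | out ⊤ | ==

Converged values:
  [0] ⊤
  [1] ⊤
  [2] ⊤
  [3] ⊤
  [4] 0
  [5] ⊤
  [6] ⊤
  [7] 0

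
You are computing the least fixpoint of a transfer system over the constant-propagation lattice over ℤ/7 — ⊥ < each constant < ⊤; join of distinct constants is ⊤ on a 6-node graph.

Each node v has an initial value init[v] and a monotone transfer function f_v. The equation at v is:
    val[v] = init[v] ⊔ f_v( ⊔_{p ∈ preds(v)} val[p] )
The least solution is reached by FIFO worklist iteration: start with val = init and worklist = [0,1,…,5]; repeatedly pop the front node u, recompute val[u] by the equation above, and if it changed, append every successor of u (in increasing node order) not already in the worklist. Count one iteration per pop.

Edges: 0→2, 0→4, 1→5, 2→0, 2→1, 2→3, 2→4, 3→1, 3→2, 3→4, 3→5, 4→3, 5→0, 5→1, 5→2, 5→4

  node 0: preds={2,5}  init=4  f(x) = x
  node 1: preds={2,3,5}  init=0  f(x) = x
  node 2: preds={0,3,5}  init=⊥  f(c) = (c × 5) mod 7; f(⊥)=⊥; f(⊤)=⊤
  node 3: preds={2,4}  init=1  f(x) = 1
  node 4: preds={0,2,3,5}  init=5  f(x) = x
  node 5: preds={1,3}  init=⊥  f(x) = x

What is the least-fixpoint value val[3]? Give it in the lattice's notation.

Iteration log — 11 steps:
  step 1. node 0  ⊔preds=⊥  new=4  stable
  step 2. node 1  ⊔preds=1  new=⊤  old=0  +wl: 
  step 3. node 2  ⊔preds=⊤  new=⊤  old=⊥  +wl: 0,1
  step 4. node 3  ⊔preds=⊤  new=1  stable
  step 5. node 4  ⊔preds=⊤  new=⊤  old=5  +wl: 3
  step 6. node 5  ⊔preds=⊤  new=⊤  old=⊥  +wl: 2,4
  step 7. node 0  ⊔preds=⊤  new=⊤  old=4  +wl: 
  step 8. node 1  ⊔preds=⊤  new=⊤  stable
  step 9. node 3  ⊔preds=⊤  new=1  stable
  step 10. node 2  ⊔preds=⊤  new=⊤  stable
  step 11. node 4  ⊔preds=⊤  new=⊤  stable

Least fixpoint reached:
  node 0: ⊤
  node 1: ⊤
  node 2: ⊤
  node 3: 1
  node 4: ⊤
  node 5: ⊤

1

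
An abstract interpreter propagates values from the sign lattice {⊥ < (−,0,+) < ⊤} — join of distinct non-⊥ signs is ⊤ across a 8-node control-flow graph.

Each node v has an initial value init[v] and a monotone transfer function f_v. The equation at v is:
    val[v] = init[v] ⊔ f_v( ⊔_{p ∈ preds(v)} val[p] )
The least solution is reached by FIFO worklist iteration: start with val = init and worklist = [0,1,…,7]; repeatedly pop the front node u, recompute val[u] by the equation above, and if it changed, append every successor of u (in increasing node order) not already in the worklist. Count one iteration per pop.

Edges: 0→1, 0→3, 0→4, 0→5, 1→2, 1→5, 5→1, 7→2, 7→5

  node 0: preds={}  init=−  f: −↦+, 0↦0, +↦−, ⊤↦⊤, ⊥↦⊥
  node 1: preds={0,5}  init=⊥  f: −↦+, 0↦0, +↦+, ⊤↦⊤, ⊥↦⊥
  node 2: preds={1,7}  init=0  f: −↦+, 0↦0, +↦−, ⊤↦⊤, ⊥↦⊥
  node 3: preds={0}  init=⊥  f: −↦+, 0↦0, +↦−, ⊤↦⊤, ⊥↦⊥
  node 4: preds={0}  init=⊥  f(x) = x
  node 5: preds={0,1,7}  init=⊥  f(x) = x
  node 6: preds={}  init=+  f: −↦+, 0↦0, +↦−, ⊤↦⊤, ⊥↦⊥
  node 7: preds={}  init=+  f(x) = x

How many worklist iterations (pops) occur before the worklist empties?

Iteration log — 11 steps:
  step 1. node 0  ⊔preds=⊥  new=−  stable
  step 2. node 1  ⊔preds=−  new=+  old=⊥  +wl: 
  step 3. node 2  ⊔preds=+  new=⊤  old=0  +wl: 
  step 4. node 3  ⊔preds=−  new=+  old=⊥  +wl: 
  step 5. node 4  ⊔preds=−  new=−  old=⊥  +wl: 
  step 6. node 5  ⊔preds=⊤  new=⊤  old=⊥  +wl: 1
  step 7. node 6  ⊔preds=⊥  new=+  stable
  step 8. node 7  ⊔preds=⊥  new=+  stable
  step 9. node 1  ⊔preds=⊤  new=⊤  old=+  +wl: 2,5
  step 10. node 2  ⊔preds=⊤  new=⊤  stable
  step 11. node 5  ⊔preds=⊤  new=⊤  stable

Least fixpoint reached:
  node 0: −
  node 1: ⊤
  node 2: ⊤
  node 3: +
  node 4: −
  node 5: ⊤
  node 6: +
  node 7: +

11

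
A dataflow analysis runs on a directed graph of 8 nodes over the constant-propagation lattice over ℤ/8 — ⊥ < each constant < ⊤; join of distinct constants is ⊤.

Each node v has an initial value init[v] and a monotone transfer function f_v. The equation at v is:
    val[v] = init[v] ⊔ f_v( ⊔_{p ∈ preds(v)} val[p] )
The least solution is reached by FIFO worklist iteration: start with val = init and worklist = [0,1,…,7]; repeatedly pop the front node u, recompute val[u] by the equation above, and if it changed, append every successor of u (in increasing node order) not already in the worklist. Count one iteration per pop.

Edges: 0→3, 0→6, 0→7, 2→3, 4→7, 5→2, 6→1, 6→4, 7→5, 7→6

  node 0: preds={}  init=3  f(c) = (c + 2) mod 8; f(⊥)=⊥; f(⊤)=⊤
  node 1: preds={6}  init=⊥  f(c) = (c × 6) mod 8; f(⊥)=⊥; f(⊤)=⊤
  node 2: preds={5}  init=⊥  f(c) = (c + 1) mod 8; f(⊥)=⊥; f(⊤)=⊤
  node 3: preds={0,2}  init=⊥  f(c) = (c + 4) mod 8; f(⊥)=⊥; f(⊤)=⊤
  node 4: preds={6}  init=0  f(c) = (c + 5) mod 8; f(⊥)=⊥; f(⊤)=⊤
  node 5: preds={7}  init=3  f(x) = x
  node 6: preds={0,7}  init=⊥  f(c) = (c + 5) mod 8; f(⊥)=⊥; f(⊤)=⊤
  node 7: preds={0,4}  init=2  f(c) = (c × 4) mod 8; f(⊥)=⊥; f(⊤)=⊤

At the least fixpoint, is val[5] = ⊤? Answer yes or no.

Worklist (15 pops):
  #1 pop 0: in=⊥ → 3 (no change)
  #2 pop 1: in=⊥ → ⊥ (no change)
  #3 pop 2: in=3 → 4 (was ⊥); enqueue []
  #4 pop 3: in=⊤ → ⊤ (was ⊥); enqueue []
  #5 pop 4: in=⊥ → 0 (no change)
  #6 pop 5: in=2 → ⊤ (was 3); enqueue [2]
  #7 pop 6: in=⊤ → ⊤ (was ⊥); enqueue [1,4]
  #8 pop 7: in=⊤ → ⊤ (was 2); enqueue [5,6]
  #9 pop 2: in=⊤ → ⊤ (was 4); enqueue [3]
  #10 pop 1: in=⊤ → ⊤ (was ⊥); enqueue []
  #11 pop 4: in=⊤ → ⊤ (was 0); enqueue [7]
  #12 pop 5: in=⊤ → ⊤ (no change)
  #13 pop 6: in=⊤ → ⊤ (no change)
  #14 pop 3: in=⊤ → ⊤ (no change)
  #15 pop 7: in=⊤ → ⊤ (no change)

Fixpoint:
  val[0] = 3
  val[1] = ⊤
  val[2] = ⊤
  val[3] = ⊤
  val[4] = ⊤
  val[5] = ⊤
  val[6] = ⊤
  val[7] = ⊤

yes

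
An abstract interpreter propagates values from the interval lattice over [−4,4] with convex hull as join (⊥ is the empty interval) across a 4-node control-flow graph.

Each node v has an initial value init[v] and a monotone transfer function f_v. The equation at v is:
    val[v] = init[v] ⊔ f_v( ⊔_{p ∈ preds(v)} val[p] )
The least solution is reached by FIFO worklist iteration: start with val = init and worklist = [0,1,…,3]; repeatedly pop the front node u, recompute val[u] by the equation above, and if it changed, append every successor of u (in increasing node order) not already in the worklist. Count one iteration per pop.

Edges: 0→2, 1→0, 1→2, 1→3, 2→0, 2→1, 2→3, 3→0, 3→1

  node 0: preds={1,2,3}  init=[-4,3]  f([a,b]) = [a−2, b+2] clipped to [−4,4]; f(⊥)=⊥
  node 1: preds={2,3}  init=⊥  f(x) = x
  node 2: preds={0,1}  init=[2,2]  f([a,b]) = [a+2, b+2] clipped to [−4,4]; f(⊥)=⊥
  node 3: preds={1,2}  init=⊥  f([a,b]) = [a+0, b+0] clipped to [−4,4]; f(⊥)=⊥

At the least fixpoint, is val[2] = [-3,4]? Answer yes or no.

Trace (9 dequeues):
  [1] u=0 | in [2,2] | out [-4,4] | prev [-4,3] | push {}
  [2] u=1 | in [2,2] | out [2,2] | prev ⊥ | push {0}
  [3] u=2 | in [-4,4] | out [-2,4] | prev [2,2] | push {1}
  [4] u=3 | in [-2,4] | out [-2,4] | prev ⊥ | push {}
  [5] u=0 | in [-2,4] | out [-4,4] | ==
  [6] u=1 | in [-2,4] | out [-2,4] | prev [2,2] | push {0,2,3}
  [7] u=0 | in [-2,4] | out [-4,4] | ==
  [8] u=2 | in [-4,4] | out [-2,4] | ==
  [9] u=3 | in [-2,4] | out [-2,4] | ==

Converged values:
  [0] [-4,4]
  [1] [-2,4]
  [2] [-2,4]
  [3] [-2,4]

no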